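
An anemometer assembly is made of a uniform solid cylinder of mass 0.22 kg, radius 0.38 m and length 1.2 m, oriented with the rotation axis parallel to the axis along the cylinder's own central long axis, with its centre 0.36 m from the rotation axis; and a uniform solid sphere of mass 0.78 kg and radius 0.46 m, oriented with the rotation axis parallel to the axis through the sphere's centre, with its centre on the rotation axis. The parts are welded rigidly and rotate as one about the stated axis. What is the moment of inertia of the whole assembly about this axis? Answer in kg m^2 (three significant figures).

Solid cylinder: I_cm = (1/2)MR² = (1/2)(0.22)(0.38)² = 0.015884 kg m^2; centre at d = 0.36 m, so I = I_cm + Md² gives I = 0.015884 + (0.22)(0.36)² = 0.044396 kg m^2.
Solid sphere: I_cm = (2/5)MR² = (2/5)(0.78)(0.46)² = 0.066019 kg m^2; axis through the centre, so I = 0.066019 kg m^2.
Total I = 0.044396 + 0.066019 = 0.11042 kg m^2.

0.110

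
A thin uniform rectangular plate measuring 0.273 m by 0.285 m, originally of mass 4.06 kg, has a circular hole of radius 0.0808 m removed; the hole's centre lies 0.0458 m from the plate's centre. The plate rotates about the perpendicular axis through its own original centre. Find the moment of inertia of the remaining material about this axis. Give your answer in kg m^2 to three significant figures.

0.0470

Unpierced body about its centre: I₀ = (1/12)M(a²+b²) = (1/12)(4.06)[(0.273)² + (0.285)²] = 0.052697 kg m^2.
The removed disk has mass m = M·πr²/(ab) = (4.06)·π(0.0808)²/(0.273·0.285) = 1.0703 kg (same uniform areal density).
Its moment of inertia about the rotation axis (parallel-axis theorem): I_hole = (1/2)mr² + md² = (1/2)(1.0703)(0.0808)² + (1.0703)(0.0458)² = 0.0057387 kg m^2.
Treating the hole as negative mass, I = I₀ − I_hole = 0.052697 − 0.0057387 = 0.046958 kg m^2.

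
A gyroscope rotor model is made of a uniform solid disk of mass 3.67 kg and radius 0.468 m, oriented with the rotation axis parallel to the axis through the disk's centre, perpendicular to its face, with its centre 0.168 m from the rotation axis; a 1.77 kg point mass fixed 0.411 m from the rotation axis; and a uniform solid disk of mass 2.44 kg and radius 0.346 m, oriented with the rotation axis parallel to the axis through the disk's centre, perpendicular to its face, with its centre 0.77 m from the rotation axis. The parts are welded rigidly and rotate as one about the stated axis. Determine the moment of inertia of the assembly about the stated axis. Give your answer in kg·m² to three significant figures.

2.40

Solid disk: I_cm = (1/2)MR² = (1/2)(3.67)(0.468)² = 0.40191 kg·m²; centre at d = 0.168 m, so I = I_cm + Md² gives I = 0.40191 + (3.67)(0.168)² = 0.50549 kg·m².
Point mass: I_cm = 0; centre at d = 0.411 m, so I = I_cm + Md² gives I = 0 + (1.77)(0.411)² = 0.29899 kg·m².
Solid disk: I_cm = (1/2)MR² = (1/2)(2.44)(0.346)² = 0.14605 kg·m²; centre at d = 0.77 m, so I = I_cm + Md² gives I = 0.14605 + (2.44)(0.77)² = 1.5927 kg·m².
Total I = 0.50549 + 0.29899 + 1.5927 = 2.3972 kg·m².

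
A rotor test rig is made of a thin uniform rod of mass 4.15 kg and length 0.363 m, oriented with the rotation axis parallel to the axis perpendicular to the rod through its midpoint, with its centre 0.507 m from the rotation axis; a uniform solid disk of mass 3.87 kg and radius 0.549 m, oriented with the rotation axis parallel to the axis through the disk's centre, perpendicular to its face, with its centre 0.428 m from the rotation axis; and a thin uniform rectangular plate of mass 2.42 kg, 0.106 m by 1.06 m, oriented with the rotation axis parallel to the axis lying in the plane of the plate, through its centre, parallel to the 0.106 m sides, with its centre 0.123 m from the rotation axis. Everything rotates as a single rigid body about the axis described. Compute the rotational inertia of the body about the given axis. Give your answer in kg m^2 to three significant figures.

Thin rod: I_cm = (1/12)ML² = (1/12)(4.15)(0.363)² = 0.04557 kg m^2; centre at d = 0.507 m, so the parallel axis theorem gives I = 0.04557 + (4.15)(0.507)² = 1.1123 kg m^2.
Solid disk: I_cm = (1/2)MR² = (1/2)(3.87)(0.549)² = 0.58321 kg m^2; centre at d = 0.428 m, so the parallel axis theorem gives I = 0.58321 + (3.87)(0.428)² = 1.2921 kg m^2.
Rectangular plate: I_cm = (1/12)Mb² = (1/12)(2.42)(1.06)² = 0.22659 kg m^2; centre at d = 0.123 m, so the parallel axis theorem gives I = 0.22659 + (2.42)(0.123)² = 0.2632 kg m^2.
Total I = 1.1123 + 1.2921 + 0.2632 = 2.6677 kg m^2.

2.67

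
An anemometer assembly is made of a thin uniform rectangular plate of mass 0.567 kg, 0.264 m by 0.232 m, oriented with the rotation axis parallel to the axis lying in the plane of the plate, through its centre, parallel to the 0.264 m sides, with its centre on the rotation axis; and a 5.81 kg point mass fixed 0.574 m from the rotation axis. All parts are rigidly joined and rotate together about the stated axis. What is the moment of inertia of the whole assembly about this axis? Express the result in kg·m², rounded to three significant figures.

1.92

Rectangular plate: I_cm = (1/12)Mb² = (1/12)(0.567)(0.232)² = 0.0025432 kg·m²; axis through the centre, so I = 0.0025432 kg·m².
Point mass: I_cm = 0; centre at d = 0.574 m, so the parallel axis theorem gives I = 0 + (5.81)(0.574)² = 1.9143 kg·m².
Total I = 0.0025432 + 1.9143 = 1.9168 kg·m².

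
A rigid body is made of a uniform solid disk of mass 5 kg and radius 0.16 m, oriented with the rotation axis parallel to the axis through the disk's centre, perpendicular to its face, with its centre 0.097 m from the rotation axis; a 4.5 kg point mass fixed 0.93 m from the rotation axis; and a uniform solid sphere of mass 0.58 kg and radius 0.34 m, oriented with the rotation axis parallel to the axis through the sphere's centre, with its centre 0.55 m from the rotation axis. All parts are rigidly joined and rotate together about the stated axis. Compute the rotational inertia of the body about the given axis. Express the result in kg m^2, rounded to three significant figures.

Solid disk: I_cm = (1/2)MR² = (1/2)(5)(0.16)² = 0.064 kg m^2; centre at d = 0.097 m, so I = I_cm + Md² gives I = 0.064 + (5)(0.097)² = 0.11105 kg m^2.
Point mass: I_cm = 0; centre at d = 0.93 m, so I = I_cm + Md² gives I = 0 + (4.5)(0.93)² = 3.8921 kg m^2.
Solid sphere: I_cm = (2/5)MR² = (2/5)(0.58)(0.34)² = 0.026819 kg m^2; centre at d = 0.55 m, so I = I_cm + Md² gives I = 0.026819 + (0.58)(0.55)² = 0.20227 kg m^2.
Total I = 0.11105 + 3.8921 + 0.20227 = 4.2054 kg m^2.

4.21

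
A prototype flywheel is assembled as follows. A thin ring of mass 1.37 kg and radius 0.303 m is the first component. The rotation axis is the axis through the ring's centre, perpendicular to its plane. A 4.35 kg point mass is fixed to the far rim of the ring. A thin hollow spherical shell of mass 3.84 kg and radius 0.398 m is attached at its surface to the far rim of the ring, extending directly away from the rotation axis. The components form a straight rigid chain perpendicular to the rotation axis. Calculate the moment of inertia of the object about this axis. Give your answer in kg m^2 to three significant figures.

2.82

Thin ring: I_cm = MR² = (1.37)(0.303)² = 0.12578 kg m^2; axis through the centre, so I = 0.12578 kg m^2.
Point mass: I_cm = 0; centre at d = 0.303 m, so the parallel axis theorem gives I = 0 + (4.35)(0.303)² = 0.39937 kg m^2.
Spherical shell: I_cm = (2/3)MR² = (2/3)(3.84)(0.398)² = 0.40551 kg m^2; centre at d = 0.303 + 0.398 = 0.701 m, so the parallel axis theorem gives I = 0.40551 + (3.84)(0.701)² = 2.2925 kg m^2.
Total I = 0.12578 + 0.39937 + 2.2925 = 2.8176 kg m^2.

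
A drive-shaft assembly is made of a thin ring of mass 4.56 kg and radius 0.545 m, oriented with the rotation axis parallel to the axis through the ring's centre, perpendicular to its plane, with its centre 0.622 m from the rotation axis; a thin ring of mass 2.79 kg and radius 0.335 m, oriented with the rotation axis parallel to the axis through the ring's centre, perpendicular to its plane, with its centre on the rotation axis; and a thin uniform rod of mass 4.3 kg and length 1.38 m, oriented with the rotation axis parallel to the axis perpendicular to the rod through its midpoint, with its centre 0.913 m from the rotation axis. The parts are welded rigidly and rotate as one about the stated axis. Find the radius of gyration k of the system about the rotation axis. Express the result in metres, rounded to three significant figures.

Thin ring: I_cm = MR² = (4.56)(0.545)² = 1.3544 kg m^2; centre at d = 0.622 m, so I = I_cm + Md² gives I = 1.3544 + (4.56)(0.622)² = 3.1186 kg m^2.
Thin ring: I_cm = MR² = (2.79)(0.335)² = 0.31311 kg m^2; axis through the centre, so I = 0.31311 kg m^2.
Thin rod: I_cm = (1/12)ML² = (1/12)(4.3)(1.38)² = 0.68241 kg m^2; centre at d = 0.913 m, so I = I_cm + Md² gives I = 0.68241 + (4.3)(0.913)² = 4.2668 kg m^2.
Total I = 7.6985 kg m^2; total mass M = 11.65 kg.
k = √(I/M) = √(7.6985/11.65) = 0.81291 m.

0.813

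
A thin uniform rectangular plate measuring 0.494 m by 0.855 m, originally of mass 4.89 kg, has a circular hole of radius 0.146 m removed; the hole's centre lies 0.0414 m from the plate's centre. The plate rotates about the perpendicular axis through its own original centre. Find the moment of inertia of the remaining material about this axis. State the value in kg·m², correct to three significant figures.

0.388

Unpierced body about its centre: I₀ = (1/12)M(a²+b²) = (1/12)(4.89)[(0.494)² + (0.855)²] = 0.39734 kg·m².
The removed disk has mass m = M·πr²/(ab) = (4.89)·π(0.146)²/(0.494·0.855) = 0.7753 kg (same uniform areal density).
Its moment of inertia about the rotation axis (parallel-axis theorem): I_hole = (1/2)mr² + md² = (1/2)(0.7753)(0.146)² + (0.7753)(0.0414)² = 0.009592 kg·m².
Treating the hole as negative mass, I = I₀ − I_hole = 0.39734 − 0.009592 = 0.38775 kg·m².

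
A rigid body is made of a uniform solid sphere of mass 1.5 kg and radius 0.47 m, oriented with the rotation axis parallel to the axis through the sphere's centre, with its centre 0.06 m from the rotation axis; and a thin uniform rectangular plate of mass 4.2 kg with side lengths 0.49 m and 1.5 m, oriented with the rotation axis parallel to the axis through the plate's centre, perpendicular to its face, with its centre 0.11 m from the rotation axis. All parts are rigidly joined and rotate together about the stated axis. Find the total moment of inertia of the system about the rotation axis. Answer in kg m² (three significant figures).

1.06

Solid sphere: I_cm = (2/5)MR² = (2/5)(1.5)(0.47)² = 0.13254 kg m²; centre at d = 0.06 m, so the parallel axis theorem gives I = 0.13254 + (1.5)(0.06)² = 0.13794 kg m².
Rectangular plate: I_cm = (1/12)M(a²+b²) = (1/12)(4.2)[(0.49)² + (1.5)²] = 0.87153 kg m²; centre at d = 0.11 m, so the parallel axis theorem gives I = 0.87153 + (4.2)(0.11)² = 0.92235 kg m².
Total I = 0.13794 + 0.92235 = 1.0603 kg m².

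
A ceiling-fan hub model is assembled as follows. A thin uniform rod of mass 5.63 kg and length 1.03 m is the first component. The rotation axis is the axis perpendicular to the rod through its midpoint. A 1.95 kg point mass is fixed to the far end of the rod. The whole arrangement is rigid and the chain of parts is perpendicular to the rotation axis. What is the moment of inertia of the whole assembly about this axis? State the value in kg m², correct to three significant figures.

Thin rod: I_cm = (1/12)ML² = (1/12)(5.63)(1.03)² = 0.49774 kg m²; axis through the centre, so I = 0.49774 kg m².
Point mass: I_cm = 0; centre at d = 0.515 m, so the parallel axis theorem gives I = 0 + (1.95)(0.515)² = 0.51719 kg m².
Total I = 0.49774 + 0.51719 = 1.0149 kg m².

1.01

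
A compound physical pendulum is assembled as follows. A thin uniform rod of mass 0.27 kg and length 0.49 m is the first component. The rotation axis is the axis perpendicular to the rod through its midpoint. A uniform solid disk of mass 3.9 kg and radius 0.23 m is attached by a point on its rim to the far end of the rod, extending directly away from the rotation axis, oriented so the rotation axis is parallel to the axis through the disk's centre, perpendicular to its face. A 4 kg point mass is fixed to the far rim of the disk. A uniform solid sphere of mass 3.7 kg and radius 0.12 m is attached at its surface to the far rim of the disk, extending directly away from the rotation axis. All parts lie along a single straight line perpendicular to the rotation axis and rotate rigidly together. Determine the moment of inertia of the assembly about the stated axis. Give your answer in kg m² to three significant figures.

Thin rod: I_cm = (1/12)ML² = (1/12)(0.27)(0.49)² = 0.0054022 kg m²; axis through the centre, so I = 0.0054022 kg m².
Solid disk: I_cm = (1/2)MR² = (1/2)(3.9)(0.23)² = 0.10315 kg m²; centre at d = 0.245 + 0.23 = 0.475 m, so the parallel axis theorem gives I = 0.10315 + (3.9)(0.475)² = 0.98309 kg m².
Point mass: I_cm = 0; centre at d = 0.245 + 0.23 + 0.23 = 0.705 m, so the parallel axis theorem gives I = 0 + (4)(0.705)² = 1.9881 kg m².
Solid sphere: I_cm = (2/5)MR² = (2/5)(3.7)(0.12)² = 0.021312 kg m²; centre at d = 0.245 + 0.23 + 0.23 + 0.12 = 0.825 m, so the parallel axis theorem gives I = 0.021312 + (3.7)(0.825)² = 2.5396 kg m².
Total I = 0.0054022 + 0.98309 + 1.9881 + 2.5396 = 5.5162 kg m².

5.52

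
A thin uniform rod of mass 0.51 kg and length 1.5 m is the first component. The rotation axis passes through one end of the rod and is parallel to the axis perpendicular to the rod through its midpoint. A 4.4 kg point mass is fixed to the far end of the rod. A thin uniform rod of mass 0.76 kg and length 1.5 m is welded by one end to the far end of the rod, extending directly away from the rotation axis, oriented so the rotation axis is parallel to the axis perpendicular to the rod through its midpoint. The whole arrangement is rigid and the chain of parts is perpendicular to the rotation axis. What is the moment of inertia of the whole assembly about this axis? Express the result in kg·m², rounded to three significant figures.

Thin rod: I_cm = (1/12)ML² = (1/12)(0.51)(1.5)² = 0.095625 kg·m²; centre at d = 0.75 m, so I = I_cm + Md² gives I = 0.095625 + (0.51)(0.75)² = 0.3825 kg·m².
Point mass: I_cm = 0; centre at d = 0.75 + 0.75 = 1.5 m, so I = I_cm + Md² gives I = 0 + (4.4)(1.5)² = 9.9 kg·m².
Thin rod: I_cm = (1/12)ML² = (1/12)(0.76)(1.5)² = 0.1425 kg·m²; centre at d = 0.75 + 0.75 + 0.75 = 2.25 m, so I = I_cm + Md² gives I = 0.1425 + (0.76)(2.25)² = 3.99 kg·m².
Total I = 0.3825 + 9.9 + 3.99 = 14.273 kg·m².

14.3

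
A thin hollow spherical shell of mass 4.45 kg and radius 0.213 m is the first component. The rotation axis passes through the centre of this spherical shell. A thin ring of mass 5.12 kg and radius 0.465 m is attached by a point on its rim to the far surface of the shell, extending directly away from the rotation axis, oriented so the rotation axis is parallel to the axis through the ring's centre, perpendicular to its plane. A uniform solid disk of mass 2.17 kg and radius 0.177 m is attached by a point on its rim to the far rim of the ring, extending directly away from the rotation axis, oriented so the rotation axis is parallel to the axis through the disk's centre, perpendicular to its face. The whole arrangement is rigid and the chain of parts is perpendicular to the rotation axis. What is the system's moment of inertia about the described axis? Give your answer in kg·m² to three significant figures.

Spherical shell: I_cm = (2/3)MR² = (2/3)(4.45)(0.213)² = 0.13459 kg·m²; axis through the centre, so I = 0.13459 kg·m².
Thin ring: I_cm = MR² = (5.12)(0.465)² = 1.1071 kg·m²; centre at d = 0.213 + 0.465 = 0.678 m, so the parallel axis theorem gives I = 1.1071 + (5.12)(0.678)² = 3.4607 kg·m².
Solid disk: I_cm = (1/2)MR² = (1/2)(2.17)(0.177)² = 0.033992 kg·m²; centre at d = 0.213 + 0.465 + 0.465 + 0.177 = 1.32 m, so the parallel axis theorem gives I = 0.033992 + (2.17)(1.32)² = 3.815 kg·m².
Total I = 0.13459 + 3.4607 + 3.815 = 7.4102 kg·m².

7.41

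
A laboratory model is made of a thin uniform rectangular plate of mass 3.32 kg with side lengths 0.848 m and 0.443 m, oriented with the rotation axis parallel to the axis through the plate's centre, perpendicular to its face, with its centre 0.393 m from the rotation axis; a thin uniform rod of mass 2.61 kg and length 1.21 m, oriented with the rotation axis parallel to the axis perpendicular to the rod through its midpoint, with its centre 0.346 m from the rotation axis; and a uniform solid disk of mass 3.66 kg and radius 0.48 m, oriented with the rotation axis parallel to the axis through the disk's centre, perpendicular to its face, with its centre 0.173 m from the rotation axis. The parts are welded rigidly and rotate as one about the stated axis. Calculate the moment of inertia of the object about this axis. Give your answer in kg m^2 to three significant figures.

Rectangular plate: I_cm = (1/12)M(a²+b²) = (1/12)(3.32)[(0.848)² + (0.443)²] = 0.25325 kg m^2; centre at d = 0.393 m, so I = I_cm + Md² gives I = 0.25325 + (3.32)(0.393)² = 0.76602 kg m^2.
Thin rod: I_cm = (1/12)ML² = (1/12)(2.61)(1.21)² = 0.31844 kg m^2; centre at d = 0.346 m, so I = I_cm + Md² gives I = 0.31844 + (2.61)(0.346)² = 0.6309 kg m^2.
Solid disk: I_cm = (1/2)MR² = (1/2)(3.66)(0.48)² = 0.42163 kg m^2; centre at d = 0.173 m, so I = I_cm + Md² gives I = 0.42163 + (3.66)(0.173)² = 0.53117 kg m^2.
Total I = 0.76602 + 0.6309 + 0.53117 = 1.9281 kg m^2.

1.93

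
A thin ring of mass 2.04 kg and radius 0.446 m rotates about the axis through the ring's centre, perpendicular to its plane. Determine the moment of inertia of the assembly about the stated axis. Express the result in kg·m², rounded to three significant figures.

I_cm = MR² = (2.04)(0.446)² = 0.40579 kg·m²; axis through the centre, so I = 0.40579 kg·m².

0.406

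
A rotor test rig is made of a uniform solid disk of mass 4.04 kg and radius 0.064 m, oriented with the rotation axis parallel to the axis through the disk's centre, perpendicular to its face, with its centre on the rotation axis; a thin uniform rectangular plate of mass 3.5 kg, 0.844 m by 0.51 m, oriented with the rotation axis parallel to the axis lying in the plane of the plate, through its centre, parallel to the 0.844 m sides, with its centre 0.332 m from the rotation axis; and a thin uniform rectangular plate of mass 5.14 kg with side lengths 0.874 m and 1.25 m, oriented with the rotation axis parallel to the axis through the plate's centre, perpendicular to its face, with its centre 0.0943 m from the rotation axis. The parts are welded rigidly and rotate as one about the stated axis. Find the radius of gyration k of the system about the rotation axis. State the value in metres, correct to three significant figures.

Solid disk: I_cm = (1/2)MR² = (1/2)(4.04)(0.064)² = 0.0082739 kg·m²; axis through the centre, so I = 0.0082739 kg·m².
Rectangular plate: I_cm = (1/12)Mb² = (1/12)(3.5)(0.51)² = 0.075862 kg·m²; centre at d = 0.332 m, so I = I_cm + Md² gives I = 0.075862 + (3.5)(0.332)² = 0.46165 kg·m².
Rectangular plate: I_cm = (1/12)M(a²+b²) = (1/12)(5.14)[(0.874)² + (1.25)²] = 0.99646 kg·m²; centre at d = 0.0943 m, so I = I_cm + Md² gives I = 0.99646 + (5.14)(0.0943)² = 1.0422 kg·m².
Total I = 1.5121 kg·m²; total mass M = 12.68 kg.
k = √(I/M) = √(1.5121/12.68) = 0.34533 m.

0.345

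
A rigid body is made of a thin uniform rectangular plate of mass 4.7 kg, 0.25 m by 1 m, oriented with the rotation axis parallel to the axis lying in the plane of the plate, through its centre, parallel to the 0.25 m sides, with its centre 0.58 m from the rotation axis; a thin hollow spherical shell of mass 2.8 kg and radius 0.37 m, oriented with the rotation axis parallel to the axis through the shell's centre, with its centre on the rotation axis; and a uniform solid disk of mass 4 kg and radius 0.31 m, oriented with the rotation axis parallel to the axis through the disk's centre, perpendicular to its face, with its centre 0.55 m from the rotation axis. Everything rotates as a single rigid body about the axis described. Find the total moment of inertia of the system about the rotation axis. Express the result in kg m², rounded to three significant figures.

Rectangular plate: I_cm = (1/12)Mb² = (1/12)(4.7)(1)² = 0.39167 kg m²; centre at d = 0.58 m, so I = I_cm + Md² gives I = 0.39167 + (4.7)(0.58)² = 1.9727 kg m².
Spherical shell: I_cm = (2/3)MR² = (2/3)(2.8)(0.37)² = 0.25555 kg m²; axis through the centre, so I = 0.25555 kg m².
Solid disk: I_cm = (1/2)MR² = (1/2)(4)(0.31)² = 0.1922 kg m²; centre at d = 0.55 m, so I = I_cm + Md² gives I = 0.1922 + (4)(0.55)² = 1.4022 kg m².
Total I = 1.9727 + 0.25555 + 1.4022 = 3.6305 kg m².

3.63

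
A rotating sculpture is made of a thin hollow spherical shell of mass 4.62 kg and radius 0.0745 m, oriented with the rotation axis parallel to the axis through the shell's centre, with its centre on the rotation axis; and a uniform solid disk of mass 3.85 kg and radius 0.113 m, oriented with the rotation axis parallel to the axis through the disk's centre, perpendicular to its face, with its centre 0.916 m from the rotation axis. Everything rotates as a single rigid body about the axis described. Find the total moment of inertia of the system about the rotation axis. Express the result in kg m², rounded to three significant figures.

3.27

Spherical shell: I_cm = (2/3)MR² = (2/3)(4.62)(0.0745)² = 0.017095 kg m²; axis through the centre, so I = 0.017095 kg m².
Solid disk: I_cm = (1/2)MR² = (1/2)(3.85)(0.113)² = 0.02458 kg m²; centre at d = 0.916 m, so I = I_cm + Md² gives I = 0.02458 + (3.85)(0.916)² = 3.2549 kg m².
Total I = 0.017095 + 3.2549 = 3.272 kg m².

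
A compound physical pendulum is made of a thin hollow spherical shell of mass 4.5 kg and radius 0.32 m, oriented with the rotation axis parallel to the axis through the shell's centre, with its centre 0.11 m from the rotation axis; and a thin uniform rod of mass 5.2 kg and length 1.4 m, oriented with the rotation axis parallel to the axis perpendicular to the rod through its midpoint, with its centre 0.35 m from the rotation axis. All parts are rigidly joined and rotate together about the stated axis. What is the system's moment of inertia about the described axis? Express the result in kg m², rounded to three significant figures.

1.85

Spherical shell: I_cm = (2/3)MR² = (2/3)(4.5)(0.32)² = 0.3072 kg m²; centre at d = 0.11 m, so I = I_cm + Md² gives I = 0.3072 + (4.5)(0.11)² = 0.36165 kg m².
Thin rod: I_cm = (1/12)ML² = (1/12)(5.2)(1.4)² = 0.84933 kg m²; centre at d = 0.35 m, so I = I_cm + Md² gives I = 0.84933 + (5.2)(0.35)² = 1.4863 kg m².
Total I = 0.36165 + 1.4863 = 1.848 kg m².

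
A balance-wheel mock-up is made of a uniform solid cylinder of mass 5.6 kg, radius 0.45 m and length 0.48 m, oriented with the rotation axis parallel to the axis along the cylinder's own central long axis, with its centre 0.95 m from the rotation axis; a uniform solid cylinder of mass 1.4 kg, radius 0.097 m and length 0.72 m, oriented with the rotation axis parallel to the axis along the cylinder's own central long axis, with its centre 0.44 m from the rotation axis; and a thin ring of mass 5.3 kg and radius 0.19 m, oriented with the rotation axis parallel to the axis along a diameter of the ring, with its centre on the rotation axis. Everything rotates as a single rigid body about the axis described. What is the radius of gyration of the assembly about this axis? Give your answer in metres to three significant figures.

Solid cylinder: I_cm = (1/2)MR² = (1/2)(5.6)(0.45)² = 0.567 kg m²; centre at d = 0.95 m, so the parallel axis theorem gives I = 0.567 + (5.6)(0.95)² = 5.621 kg m².
Solid cylinder: I_cm = (1/2)MR² = (1/2)(1.4)(0.097)² = 0.0065863 kg m²; centre at d = 0.44 m, so the parallel axis theorem gives I = 0.0065863 + (1.4)(0.44)² = 0.27763 kg m².
Thin ring: I_cm = (1/2)MR² = (1/2)(5.3)(0.19)² = 0.095665 kg m²; axis through the centre, so I = 0.095665 kg m².
Total I = 5.9943 kg m²; total mass M = 12.3 kg.
k = √(I/M) = √(5.9943/12.3) = 0.6981 m.

0.698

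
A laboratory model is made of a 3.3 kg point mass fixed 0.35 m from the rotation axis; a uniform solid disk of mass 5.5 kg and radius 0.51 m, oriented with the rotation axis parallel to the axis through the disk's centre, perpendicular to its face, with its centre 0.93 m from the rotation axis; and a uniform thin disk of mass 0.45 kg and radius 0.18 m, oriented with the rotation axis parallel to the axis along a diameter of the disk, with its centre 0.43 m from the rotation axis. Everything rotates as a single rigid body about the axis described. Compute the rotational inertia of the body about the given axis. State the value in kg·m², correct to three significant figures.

Point mass: I_cm = 0; centre at d = 0.35 m, so the parallel axis theorem gives I = 0 + (3.3)(0.35)² = 0.40425 kg·m².
Solid disk: I_cm = (1/2)MR² = (1/2)(5.5)(0.51)² = 0.71527 kg·m²; centre at d = 0.93 m, so the parallel axis theorem gives I = 0.71527 + (5.5)(0.93)² = 5.4722 kg·m².
Thin disk: I_cm = (1/4)MR² = (1/4)(0.45)(0.18)² = 0.003645 kg·m²; centre at d = 0.43 m, so the parallel axis theorem gives I = 0.003645 + (0.45)(0.43)² = 0.08685 kg·m².
Total I = 0.40425 + 5.4722 + 0.08685 = 5.9633 kg·m².

5.96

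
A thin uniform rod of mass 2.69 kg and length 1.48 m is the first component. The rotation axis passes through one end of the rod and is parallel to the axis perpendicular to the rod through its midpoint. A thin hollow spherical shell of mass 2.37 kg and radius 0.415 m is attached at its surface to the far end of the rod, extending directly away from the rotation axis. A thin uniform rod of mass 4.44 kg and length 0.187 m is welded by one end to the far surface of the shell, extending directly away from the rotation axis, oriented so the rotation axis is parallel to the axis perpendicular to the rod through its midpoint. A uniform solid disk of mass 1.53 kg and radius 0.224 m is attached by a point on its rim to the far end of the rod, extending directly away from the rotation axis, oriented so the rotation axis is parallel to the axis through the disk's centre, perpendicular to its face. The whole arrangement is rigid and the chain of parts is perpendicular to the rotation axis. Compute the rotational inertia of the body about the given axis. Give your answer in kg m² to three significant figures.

47.8

Thin rod: I_cm = (1/12)ML² = (1/12)(2.69)(1.48)² = 0.49101 kg m²; centre at d = 0.74 m, so the parallel axis theorem gives I = 0.49101 + (2.69)(0.74)² = 1.9641 kg m².
Spherical shell: I_cm = (2/3)MR² = (2/3)(2.37)(0.415)² = 0.27212 kg m²; centre at d = 0.74 + 0.74 + 0.415 = 1.895 m, so the parallel axis theorem gives I = 0.27212 + (2.37)(1.895)² = 8.7828 kg m².
Thin rod: I_cm = (1/12)ML² = (1/12)(4.44)(0.187)² = 0.012939 kg m²; centre at d = 0.74 + 0.74 + 0.415 + 0.415 + 0.0935 = 2.4035 m, so the parallel axis theorem gives I = 0.012939 + (4.44)(2.4035)² = 25.662 kg m².
Solid disk: I_cm = (1/2)MR² = (1/2)(1.53)(0.224)² = 0.038385 kg m²; centre at d = 0.74 + 0.74 + 0.415 + 0.415 + 0.0935 + 0.0935 + 0.224 = 2.721 m, so the parallel axis theorem gives I = 0.038385 + (1.53)(2.721)² = 11.366 kg m².
Total I = 1.9641 + 8.7828 + 25.662 + 11.366 = 47.775 kg m².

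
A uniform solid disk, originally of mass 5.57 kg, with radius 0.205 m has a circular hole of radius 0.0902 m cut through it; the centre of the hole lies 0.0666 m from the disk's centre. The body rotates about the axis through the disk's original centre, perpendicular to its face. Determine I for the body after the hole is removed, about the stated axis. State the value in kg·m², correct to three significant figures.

Unpierced body about its centre: I₀ = (1/2)MR² = (1/2)(5.57)(0.205)² = 0.11704 kg·m².
The removed disk has mass m = M·(r/R)² = (5.57)(0.0902/0.205)² = 1.0784 kg (same uniform areal density).
Its moment of inertia about the rotation axis (parallel-axis theorem): I_hole = (1/2)mr² + md² = (1/2)(1.0784)(0.0902)² + (1.0784)(0.0666)² = 0.0091699 kg·m².
Treating the hole as negative mass, I = I₀ − I_hole = 0.11704 − 0.0091699 = 0.10787 kg·m².

0.108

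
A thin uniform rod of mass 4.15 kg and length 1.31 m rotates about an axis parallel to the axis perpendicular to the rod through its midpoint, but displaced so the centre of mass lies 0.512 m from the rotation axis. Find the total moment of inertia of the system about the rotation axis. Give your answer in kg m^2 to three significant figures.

1.68

I_cm = (1/12)ML² = (1/12)(4.15)(1.31)² = 0.59348 kg m^2; centre at d = 0.512 m, so I = I_cm + Md² gives I = 0.59348 + (4.15)(0.512)² = 1.6814 kg m^2.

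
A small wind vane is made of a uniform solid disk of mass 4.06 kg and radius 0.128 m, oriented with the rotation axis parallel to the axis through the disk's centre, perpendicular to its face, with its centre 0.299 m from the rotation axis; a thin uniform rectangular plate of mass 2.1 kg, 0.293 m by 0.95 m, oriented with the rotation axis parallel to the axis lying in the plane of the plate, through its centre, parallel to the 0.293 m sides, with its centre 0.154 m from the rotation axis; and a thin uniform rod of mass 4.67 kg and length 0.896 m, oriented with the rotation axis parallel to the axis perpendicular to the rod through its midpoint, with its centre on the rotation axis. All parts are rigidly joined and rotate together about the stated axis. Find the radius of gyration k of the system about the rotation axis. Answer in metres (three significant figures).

0.291

Solid disk: I_cm = (1/2)MR² = (1/2)(4.06)(0.128)² = 0.03326 kg·m²; centre at d = 0.299 m, so the parallel axis theorem gives I = 0.03326 + (4.06)(0.299)² = 0.39623 kg·m².
Rectangular plate: I_cm = (1/12)Mb² = (1/12)(2.1)(0.95)² = 0.15794 kg·m²; centre at d = 0.154 m, so the parallel axis theorem gives I = 0.15794 + (2.1)(0.154)² = 0.20774 kg·m².
Thin rod: I_cm = (1/12)ML² = (1/12)(4.67)(0.896)² = 0.31243 kg·m²; axis through the centre, so I = 0.31243 kg·m².
Total I = 0.9164 kg·m²; total mass M = 10.83 kg.
k = √(I/M) = √(0.9164/10.83) = 0.29089 m.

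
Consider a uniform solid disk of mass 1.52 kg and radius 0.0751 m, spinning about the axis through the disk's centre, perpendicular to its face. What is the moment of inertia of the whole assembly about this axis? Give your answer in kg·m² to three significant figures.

0.00429

I_cm = (1/2)MR² = (1/2)(1.52)(0.0751)² = 0.0042864 kg·m²; axis through the centre, so I = 0.0042864 kg·m².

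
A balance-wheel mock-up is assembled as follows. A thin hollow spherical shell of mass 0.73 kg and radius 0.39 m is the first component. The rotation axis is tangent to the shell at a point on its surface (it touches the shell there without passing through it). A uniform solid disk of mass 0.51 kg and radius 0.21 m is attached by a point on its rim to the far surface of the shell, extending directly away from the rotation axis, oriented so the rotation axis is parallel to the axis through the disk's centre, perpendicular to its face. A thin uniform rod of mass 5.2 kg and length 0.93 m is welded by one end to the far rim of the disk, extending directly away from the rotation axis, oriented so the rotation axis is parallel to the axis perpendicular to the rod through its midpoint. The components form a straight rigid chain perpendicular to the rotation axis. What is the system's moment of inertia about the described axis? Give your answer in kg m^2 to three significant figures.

Spherical shell: I_cm = (2/3)MR² = (2/3)(0.73)(0.39)² = 0.074022 kg m^2; centre at d = 0.39 m, so the parallel axis theorem gives I = 0.074022 + (0.73)(0.39)² = 0.18506 kg m^2.
Solid disk: I_cm = (1/2)MR² = (1/2)(0.51)(0.21)² = 0.011245 kg m^2; centre at d = 0.39 + 0.39 + 0.21 = 0.99 m, so the parallel axis theorem gives I = 0.011245 + (0.51)(0.99)² = 0.5111 kg m^2.
Thin rod: I_cm = (1/12)ML² = (1/12)(5.2)(0.93)² = 0.37479 kg m^2; centre at d = 0.39 + 0.39 + 0.21 + 0.21 + 0.465 = 1.665 m, so the parallel axis theorem gives I = 0.37479 + (5.2)(1.665)² = 14.79 kg m^2.
Total I = 0.18506 + 0.5111 + 14.79 = 15.487 kg m^2.

15.5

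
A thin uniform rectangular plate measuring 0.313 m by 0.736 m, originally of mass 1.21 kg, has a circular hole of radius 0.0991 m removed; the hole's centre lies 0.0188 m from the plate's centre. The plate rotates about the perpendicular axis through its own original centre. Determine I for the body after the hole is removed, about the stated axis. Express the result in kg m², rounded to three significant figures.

0.0636

Unpierced body about its centre: I₀ = (1/12)M(a²+b²) = (1/12)(1.21)[(0.313)² + (0.736)²] = 0.0645 kg m².
The removed disk has mass m = M·πr²/(ab) = (1.21)·π(0.0991)²/(0.313·0.736) = 0.16205 kg (same uniform areal density).
Its moment of inertia about the rotation axis (parallel-axis theorem): I_hole = (1/2)mr² + md² = (1/2)(0.16205)(0.0991)² + (0.16205)(0.0188)² = 0.00085303 kg m².
Treating the hole as negative mass, I = I₀ − I_hole = 0.0645 − 0.00085303 = 0.063647 kg m².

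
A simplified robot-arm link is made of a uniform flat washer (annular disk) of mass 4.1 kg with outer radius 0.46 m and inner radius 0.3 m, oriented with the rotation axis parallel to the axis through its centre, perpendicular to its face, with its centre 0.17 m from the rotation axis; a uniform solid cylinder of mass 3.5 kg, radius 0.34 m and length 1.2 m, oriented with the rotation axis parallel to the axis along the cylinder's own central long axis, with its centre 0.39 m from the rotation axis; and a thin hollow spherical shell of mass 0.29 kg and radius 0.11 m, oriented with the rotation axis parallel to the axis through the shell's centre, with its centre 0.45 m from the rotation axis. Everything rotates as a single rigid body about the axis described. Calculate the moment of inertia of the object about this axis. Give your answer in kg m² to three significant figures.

1.53

Annular disk: I_cm = (1/2)M(R²+r²) = (1/2)(4.1)[(0.46)² + (0.3)²] = 0.61828 kg m²; centre at d = 0.17 m, so the parallel axis theorem gives I = 0.61828 + (4.1)(0.17)² = 0.73677 kg m².
Solid cylinder: I_cm = (1/2)MR² = (1/2)(3.5)(0.34)² = 0.2023 kg m²; centre at d = 0.39 m, so the parallel axis theorem gives I = 0.2023 + (3.5)(0.39)² = 0.73465 kg m².
Spherical shell: I_cm = (2/3)MR² = (2/3)(0.29)(0.11)² = 0.0023393 kg m²; centre at d = 0.45 m, so the parallel axis theorem gives I = 0.0023393 + (0.29)(0.45)² = 0.061064 kg m².
Total I = 0.73677 + 0.73465 + 0.061064 = 1.5325 kg m².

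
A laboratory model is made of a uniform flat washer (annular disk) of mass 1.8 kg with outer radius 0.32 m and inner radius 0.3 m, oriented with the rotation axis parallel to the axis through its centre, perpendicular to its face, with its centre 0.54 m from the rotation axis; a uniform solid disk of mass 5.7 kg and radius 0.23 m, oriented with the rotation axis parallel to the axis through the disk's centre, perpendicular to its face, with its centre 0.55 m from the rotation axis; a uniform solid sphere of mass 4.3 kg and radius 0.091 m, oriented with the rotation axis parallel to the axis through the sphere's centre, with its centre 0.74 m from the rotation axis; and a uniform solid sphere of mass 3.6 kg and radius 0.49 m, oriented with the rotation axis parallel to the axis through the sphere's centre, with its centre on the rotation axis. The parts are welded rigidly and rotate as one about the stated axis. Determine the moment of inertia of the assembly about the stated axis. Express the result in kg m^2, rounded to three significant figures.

5.29

Annular disk: I_cm = (1/2)M(R²+r²) = (1/2)(1.8)[(0.32)² + (0.3)²] = 0.17316 kg m^2; centre at d = 0.54 m, so I = I_cm + Md² gives I = 0.17316 + (1.8)(0.54)² = 0.69804 kg m^2.
Solid disk: I_cm = (1/2)MR² = (1/2)(5.7)(0.23)² = 0.15077 kg m^2; centre at d = 0.55 m, so I = I_cm + Md² gives I = 0.15077 + (5.7)(0.55)² = 1.875 kg m^2.
Solid sphere: I_cm = (2/5)MR² = (2/5)(4.3)(0.091)² = 0.014243 kg m^2; centre at d = 0.74 m, so I = I_cm + Md² gives I = 0.014243 + (4.3)(0.74)² = 2.3689 kg m^2.
Solid sphere: I_cm = (2/5)MR² = (2/5)(3.6)(0.49)² = 0.34574 kg m^2; axis through the centre, so I = 0.34574 kg m^2.
Total I = 0.69804 + 1.875 + 2.3689 + 0.34574 = 5.2877 kg m^2.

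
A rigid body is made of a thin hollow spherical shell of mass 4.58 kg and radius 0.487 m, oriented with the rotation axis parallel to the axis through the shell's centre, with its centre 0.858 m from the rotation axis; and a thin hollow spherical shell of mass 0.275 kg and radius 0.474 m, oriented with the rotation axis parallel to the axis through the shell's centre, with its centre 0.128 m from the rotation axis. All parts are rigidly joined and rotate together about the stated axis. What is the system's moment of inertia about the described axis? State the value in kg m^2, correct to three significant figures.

4.14

Spherical shell: I_cm = (2/3)MR² = (2/3)(4.58)(0.487)² = 0.72416 kg m^2; centre at d = 0.858 m, so the parallel axis theorem gives I = 0.72416 + (4.58)(0.858)² = 4.0958 kg m^2.
Spherical shell: I_cm = (2/3)MR² = (2/3)(0.275)(0.474)² = 0.041191 kg m^2; centre at d = 0.128 m, so the parallel axis theorem gives I = 0.041191 + (0.275)(0.128)² = 0.045696 kg m^2.
Total I = 4.0958 + 0.045696 = 4.1415 kg m^2.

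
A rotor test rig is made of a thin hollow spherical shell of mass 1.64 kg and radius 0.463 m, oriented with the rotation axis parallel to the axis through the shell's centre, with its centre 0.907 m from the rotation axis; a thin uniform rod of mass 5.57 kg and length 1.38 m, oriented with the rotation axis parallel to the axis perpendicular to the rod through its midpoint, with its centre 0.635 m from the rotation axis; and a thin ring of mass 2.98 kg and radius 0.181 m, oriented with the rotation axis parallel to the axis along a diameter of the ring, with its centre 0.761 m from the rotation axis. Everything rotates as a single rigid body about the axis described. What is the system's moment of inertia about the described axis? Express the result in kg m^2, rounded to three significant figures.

Spherical shell: I_cm = (2/3)MR² = (2/3)(1.64)(0.463)² = 0.23438 kg m^2; centre at d = 0.907 m, so I = I_cm + Md² gives I = 0.23438 + (1.64)(0.907)² = 1.5835 kg m^2.
Thin rod: I_cm = (1/12)ML² = (1/12)(5.57)(1.38)² = 0.88396 kg m^2; centre at d = 0.635 m, so I = I_cm + Md² gives I = 0.88396 + (5.57)(0.635)² = 3.1299 kg m^2.
Thin ring: I_cm = (1/2)MR² = (1/2)(2.98)(0.181)² = 0.048814 kg m^2; centre at d = 0.761 m, so I = I_cm + Md² gives I = 0.048814 + (2.98)(0.761)² = 1.7746 kg m^2.
Total I = 1.5835 + 3.1299 + 1.7746 = 6.488 kg m^2.

6.49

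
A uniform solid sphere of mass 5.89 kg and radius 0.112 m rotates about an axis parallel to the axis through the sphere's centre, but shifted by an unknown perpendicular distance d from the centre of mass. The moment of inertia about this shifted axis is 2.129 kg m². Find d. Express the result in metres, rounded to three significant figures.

About the centre-of-mass axis, I_cm = (2/5)MR² = (2/5)(5.89)(0.112)² = 0.029554 kg m².
Parallel axis theorem: I = I_cm + Md², so Md² = 2.129 − 0.029554 = 2.0994 kg m².
d = √(2.0994 / 5.89) = 0.59703 m.

0.597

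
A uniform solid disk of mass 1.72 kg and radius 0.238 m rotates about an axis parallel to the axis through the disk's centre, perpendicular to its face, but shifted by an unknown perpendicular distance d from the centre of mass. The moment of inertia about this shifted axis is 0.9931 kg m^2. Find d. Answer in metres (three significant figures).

About the centre-of-mass axis, I_cm = (1/2)MR² = (1/2)(1.72)(0.238)² = 0.048714 kg m^2.
Parallel axis theorem: I = I_cm + Md², so Md² = 0.9931 − 0.048714 = 0.94439 kg m^2.
d = √(0.94439 / 1.72) = 0.74099 m.

0.741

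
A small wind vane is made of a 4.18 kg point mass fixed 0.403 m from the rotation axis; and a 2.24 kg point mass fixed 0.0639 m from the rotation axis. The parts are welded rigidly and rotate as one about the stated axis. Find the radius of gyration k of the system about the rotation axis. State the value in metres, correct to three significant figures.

Point mass: I_cm = 0; centre at d = 0.403 m, so the parallel axis theorem gives I = 0 + (4.18)(0.403)² = 0.67887 kg m².
Point mass: I_cm = 0; centre at d = 0.0639 m, so the parallel axis theorem gives I = 0 + (2.24)(0.0639)² = 0.0091464 kg m².
Total I = 0.68802 kg m²; total mass M = 6.42 kg.
k = √(I/M) = √(0.68802/6.42) = 0.32736 m.

0.327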